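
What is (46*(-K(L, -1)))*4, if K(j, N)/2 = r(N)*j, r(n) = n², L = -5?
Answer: 1840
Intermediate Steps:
K(j, N) = 2*j*N² (K(j, N) = 2*(N²*j) = 2*(j*N²) = 2*j*N²)
(46*(-K(L, -1)))*4 = (46*(-2*(-5)*(-1)²))*4 = (46*(-2*(-5)))*4 = (46*(-1*(-10)))*4 = (46*10)*4 = 460*4 = 1840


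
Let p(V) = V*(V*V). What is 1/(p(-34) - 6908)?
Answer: -1/46212 ≈ -2.1639e-5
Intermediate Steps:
p(V) = V³ (p(V) = V*V² = V³)
1/(p(-34) - 6908) = 1/((-34)³ - 6908) = 1/(-39304 - 6908) = 1/(-46212) = -1/46212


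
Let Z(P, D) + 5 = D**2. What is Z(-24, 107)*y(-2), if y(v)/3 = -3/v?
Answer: 51498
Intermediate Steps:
Z(P, D) = -5 + D**2
y(v) = -9/v (y(v) = 3*(-3/v) = -9/v)
Z(-24, 107)*y(-2) = (-5 + 107**2)*(-9/(-2)) = (-5 + 11449)*(-9*(-1/2)) = 11444*(9/2) = 51498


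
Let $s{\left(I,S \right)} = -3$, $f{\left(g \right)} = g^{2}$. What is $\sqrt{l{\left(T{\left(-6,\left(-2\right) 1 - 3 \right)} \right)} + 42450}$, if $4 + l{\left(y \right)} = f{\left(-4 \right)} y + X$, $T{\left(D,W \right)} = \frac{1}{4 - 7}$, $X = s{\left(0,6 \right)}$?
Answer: $\frac{\sqrt{381939}}{3} \approx 206.0$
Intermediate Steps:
$X = -3$
$T{\left(D,W \right)} = - \frac{1}{3}$ ($T{\left(D,W \right)} = \frac{1}{-3} = - \frac{1}{3}$)
$l{\left(y \right)} = -7 + 16 y$ ($l{\left(y \right)} = -4 + \left(\left(-4\right)^{2} y - 3\right) = -4 + \left(16 y - 3\right) = -4 + \left(-3 + 16 y\right) = -7 + 16 y$)
$\sqrt{l{\left(T{\left(-6,\left(-2\right) 1 - 3 \right)} \right)} + 42450} = \sqrt{\left(-7 + 16 \left(- \frac{1}{3}\right)\right) + 42450} = \sqrt{\left(-7 - \frac{16}{3}\right) + 42450} = \sqrt{- \frac{37}{3} + 42450} = \sqrt{\frac{127313}{3}} = \frac{\sqrt{381939}}{3}$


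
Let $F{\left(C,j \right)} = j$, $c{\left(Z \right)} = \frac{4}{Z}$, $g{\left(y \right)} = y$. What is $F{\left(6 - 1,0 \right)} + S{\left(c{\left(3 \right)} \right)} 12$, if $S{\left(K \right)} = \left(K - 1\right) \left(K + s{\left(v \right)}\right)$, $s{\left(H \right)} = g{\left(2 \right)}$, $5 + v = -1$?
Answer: $\frac{40}{3} \approx 13.333$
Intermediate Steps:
$v = -6$ ($v = -5 - 1 = -6$)
$s{\left(H \right)} = 2$
$S{\left(K \right)} = \left(-1 + K\right) \left(2 + K\right)$ ($S{\left(K \right)} = \left(K - 1\right) \left(K + 2\right) = \left(-1 + K\right) \left(2 + K\right)$)
$F{\left(6 - 1,0 \right)} + S{\left(c{\left(3 \right)} \right)} 12 = 0 + \left(-2 + \frac{4}{3} + \left(\frac{4}{3}\right)^{2}\right) 12 = 0 + \left(-2 + \frac{4}{3} + \frac{16}{9}\right) 12 = 0 + \frac{10}{9} \cdot 12 = 0 + \frac{40}{3} = \frac{40}{3}$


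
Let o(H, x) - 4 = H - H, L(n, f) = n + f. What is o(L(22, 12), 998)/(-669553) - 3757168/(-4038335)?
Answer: 2515606952564/2703879314255 ≈ 0.93037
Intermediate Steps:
L(n, f) = f + n
o(H, x) = 4 (o(H, x) = 4 + (H - H) = 4 + 0 = 4)
o(L(22, 12), 998)/(-669553) - 3757168/(-4038335) = 4/(-669553) - 3757168/(-4038335) = 4*(-1/669553) - 3757168*(-1/4038335) = -4/669553 + 3757168/4038335 = 2515606952564/2703879314255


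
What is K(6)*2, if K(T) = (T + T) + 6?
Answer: 36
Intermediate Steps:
K(T) = 6 + 2*T (K(T) = 2*T + 6 = 6 + 2*T)
K(6)*2 = (6 + 2*6)*2 = (6 + 12)*2 = 18*2 = 36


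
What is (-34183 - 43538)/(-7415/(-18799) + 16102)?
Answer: -487025693/100902971 ≈ -4.8267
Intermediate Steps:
(-34183 - 43538)/(-7415/(-18799) + 16102) = -77721/(-7415*(-1/18799) + 16102) = -77721/(7415/18799 + 16102) = -77721/302708913/18799 = -77721*18799/302708913 = -487025693/100902971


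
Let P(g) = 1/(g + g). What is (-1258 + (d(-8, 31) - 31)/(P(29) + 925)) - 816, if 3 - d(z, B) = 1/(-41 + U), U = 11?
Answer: -1669106941/804765 ≈ -2074.0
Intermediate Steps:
P(g) = 1/(2*g)
d(z, B) = 91/30 (d(z, B) = 3 - 1/(-41 + 11) = 3 - 1/(-30) = 3 - 1*(-1/30) = 3 + 1/30 = 91/30)
(-1258 + (d(-8, 31) - 31)/(P(29) + 925)) - 816 = (-1258 + (91/30 - 31)/((½)/29 + 925)) - 816 = (-1258 - 839/(30*((½)*(1/29) + 925))) - 816 = (-1258 - 839/(30*(1/58 + 925))) - 816 = (-1258 - 839/(30*53651/58)) - 816 = (-1258 - 839/30*58/53651) - 816 = (-1258 - 24331/804765) - 816 = -1012418701/804765 - 816 = -1669106941/804765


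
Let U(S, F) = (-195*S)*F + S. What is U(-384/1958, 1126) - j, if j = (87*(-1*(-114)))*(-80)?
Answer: 818935008/979 ≈ 8.3650e+5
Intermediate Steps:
U(S, F) = S - 195*F*S (U(S, F) = -195*F*S + S = S - 195*F*S)
j = -793440 (j = (87*114)*(-80) = 9918*(-80) = -793440)
U(-384/1958, 1126) - j = (-384/1958)*(1 - 195*1126) - 1*(-793440) = (-384*1/1958)*(1 - 219570) + 793440 = -192/979*(-219569) + 793440 = 42157248/979 + 793440 = 818935008/979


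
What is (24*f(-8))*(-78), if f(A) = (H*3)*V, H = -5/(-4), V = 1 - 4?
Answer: 21060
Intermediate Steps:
V = -3
H = 5/4 (H = -5*(-¼) = 5/4 ≈ 1.2500)
f(A) = -45/4 (f(A) = ((5/4)*3)*(-3) = (15/4)*(-3) = -45/4)
(24*f(-8))*(-78) = (24*(-45/4))*(-78) = -270*(-78) = 21060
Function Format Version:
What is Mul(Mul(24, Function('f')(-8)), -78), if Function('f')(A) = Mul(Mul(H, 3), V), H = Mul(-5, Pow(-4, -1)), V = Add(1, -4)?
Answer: 21060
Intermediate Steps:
V = -3
H = Rational(5, 4) (H = Mul(-5, Rational(-1, 4)) = Rational(5, 4) ≈ 1.2500)
Function('f')(A) = Rational(-45, 4) (Function('f')(A) = Mul(Mul(Rational(5, 4), 3), -3) = Mul(Rational(15, 4), -3) = Rational(-45, 4))
Mul(Mul(24, Function('f')(-8)), -78) = Mul(Mul(24, Rational(-45, 4)), -78) = Mul(-270, -78) = 21060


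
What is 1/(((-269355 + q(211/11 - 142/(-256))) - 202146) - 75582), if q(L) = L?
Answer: -1408/770265075 ≈ -1.8279e-6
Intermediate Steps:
1/(((-269355 + q(211/11 - 142/(-256))) - 202146) - 75582) = 1/(((-269355 + (211/11 - 142/(-256))) - 202146) - 75582) = 1/(((-269355 + (211*(1/11) - 142*(-1/256))) - 202146) - 75582) = 1/(((-269355 + (211/11 + 71/128)) - 202146) - 75582) = 1/(((-269355 + 27789/1408) - 202146) - 75582) = 1/((-379224051/1408 - 202146) - 75582) = 1/(-663845619/1408 - 75582) = 1/(-770265075/1408) = -1408/770265075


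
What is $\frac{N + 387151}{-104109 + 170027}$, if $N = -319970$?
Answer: $\frac{67181}{65918} \approx 1.0192$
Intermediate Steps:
$\frac{N + 387151}{-104109 + 170027} = \frac{-319970 + 387151}{-104109 + 170027} = \frac{67181}{65918}$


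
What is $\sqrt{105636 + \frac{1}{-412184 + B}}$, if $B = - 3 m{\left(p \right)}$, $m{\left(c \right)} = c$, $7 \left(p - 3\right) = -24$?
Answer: $\frac{\sqrt{879402260304494923}}{2885279} \approx 325.02$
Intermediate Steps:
$p = - \frac{3}{7}$ ($p = 3 + \frac{1}{7} \left(-24\right) = 3 - \frac{24}{7} = - \frac{3}{7} \approx -0.42857$)
$B = \frac{9}{7}$ ($B = \left(-3\right) \left(- \frac{3}{7}\right) = \frac{9}{7} \approx 1.2857$)
$\sqrt{105636 + \frac{1}{-412184 + B}} = \sqrt{105636 + \frac{1}{-412184 + \frac{9}{7}}} = \sqrt{105636 + \frac{1}{- \frac{2885279}{7}}} = \sqrt{105636 - \frac{7}{2885279}} = \sqrt{\frac{304789332437}{2885279}} = \frac{\sqrt{879402260304494923}}{2885279}$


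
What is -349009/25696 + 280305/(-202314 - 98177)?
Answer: -112076780699/7721416736 ≈ -14.515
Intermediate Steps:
-349009/25696 + 280305/(-202314 - 98177) = -349009*1/25696 + 280305/(-300491) = -349009/25696 + 280305*(-1/300491) = -349009/25696 - 280305/300491 = -112076780699/7721416736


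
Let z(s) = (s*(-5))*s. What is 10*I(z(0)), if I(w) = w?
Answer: 0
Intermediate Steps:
z(s) = -5*s² (z(s) = (-5*s)*s = -5*s²)
10*I(z(0)) = 10*(-5*0²) = 10*(-5*0) = 10*0 = 0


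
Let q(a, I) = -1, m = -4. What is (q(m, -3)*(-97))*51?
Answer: 4947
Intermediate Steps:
(q(m, -3)*(-97))*51 = -1*(-97)*51 = 97*51 = 4947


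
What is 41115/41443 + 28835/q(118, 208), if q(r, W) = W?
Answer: 1203560825/8620144 ≈ 139.62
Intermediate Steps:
41115/41443 + 28835/q(118, 208) = 41115/41443 + 28835/208 = 1203560825/8620144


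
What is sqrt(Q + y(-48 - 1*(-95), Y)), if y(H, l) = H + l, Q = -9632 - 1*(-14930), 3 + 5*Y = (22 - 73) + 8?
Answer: sqrt(133395)/5 ≈ 73.047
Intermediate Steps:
Y = -46/5 (Y = -3/5 + ((22 - 73) + 8)/5 = -3/5 + (-51 + 8)/5 = -3/5 + (1/5)*(-43) = -3/5 - 43/5 = -46/5 ≈ -9.2000)
Q = 5298 (Q = -9632 + 14930 = 5298)
sqrt(Q + y(-48 - 1*(-95), Y)) = sqrt(5298 + ((-48 - 1*(-95)) - 46/5)) = sqrt(5298 + ((-48 + 95) - 46/5)) = sqrt(5298 + (47 - 46/5)) = sqrt(5298 + 189/5) = sqrt(26679/5) = sqrt(133395)/5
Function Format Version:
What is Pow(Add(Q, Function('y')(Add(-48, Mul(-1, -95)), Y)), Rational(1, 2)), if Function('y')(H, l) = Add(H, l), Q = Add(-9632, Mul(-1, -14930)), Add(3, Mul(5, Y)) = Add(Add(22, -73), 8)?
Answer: Mul(Rational(1, 5), Pow(133395, Rational(1, 2))) ≈ 73.047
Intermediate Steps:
Y = Rational(-46, 5) (Y = Add(Rational(-3, 5), Mul(Rational(1, 5), Add(Add(22, -73), 8))) = Add(Rational(-3, 5), Mul(Rational(1, 5), Add(-51, 8))) = Add(Rational(-3, 5), Mul(Rational(1, 5), -43)) = Add(Rational(-3, 5), Rational(-43, 5)) = Rational(-46, 5) ≈ -9.2000)
Q = 5298 (Q = Add(-9632, 14930) = 5298)
Pow(Add(Q, Function('y')(Add(-48, Mul(-1, -95)), Y)), Rational(1, 2)) = Pow(Add(5298, Add(Add(-48, Mul(-1, -95)), Rational(-46, 5))), Rational(1, 2)) = Pow(Add(5298, Add(Add(-48, 95), Rational(-46, 5))), Rational(1, 2)) = Pow(Add(5298, Add(47, Rational(-46, 5))), Rational(1, 2)) = Pow(Add(5298, Rational(189, 5)), Rational(1, 2)) = Pow(Rational(26679, 5), Rational(1, 2)) = Mul(Rational(1, 5), Pow(133395, Rational(1, 2)))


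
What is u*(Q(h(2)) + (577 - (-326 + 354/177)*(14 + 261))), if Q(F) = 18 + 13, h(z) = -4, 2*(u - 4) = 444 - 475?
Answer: -1031642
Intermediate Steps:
u = -23/2 (u = 4 + (444 - 475)/2 = 4 + (1/2)*(-31) = 4 - 31/2 = -23/2 ≈ -11.500)
Q(F) = 31
u*(Q(h(2)) + (577 - (-326 + 354/177)*(14 + 261))) = -23*(31 + (577 - (-326 + 354/177)*(14 + 261)))/2 = -23*(31 + (577 - (-326 + 354*(1/177))*275))/2 = -23*(31 + (577 - (-326 + 2)*275))/2 = -23*(31 + (577 - (-324)*275))/2 = -23*(31 + (577 - 1*(-89100)))/2 = -23*(31 + (577 + 89100))/2 = -23*(31 + 89677)/2 = -23/2*89708 = -1031642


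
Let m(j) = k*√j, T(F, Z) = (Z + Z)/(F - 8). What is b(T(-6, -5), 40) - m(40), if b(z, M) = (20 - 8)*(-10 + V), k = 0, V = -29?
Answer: -468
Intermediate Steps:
T(F, Z) = 2*Z/(-8 + F) (T(F, Z) = (2*Z)/(-8 + F) = 2*Z/(-8 + F))
b(z, M) = -468 (b(z, M) = (20 - 8)*(-10 - 29) = 12*(-39) = -468)
m(j) = 0 (m(j) = 0*√j = 0)
b(T(-6, -5), 40) - m(40) = -468 - 1*0 = -468 + 0 = -468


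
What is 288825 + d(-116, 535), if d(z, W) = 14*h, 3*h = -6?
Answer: 288797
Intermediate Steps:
h = -2 (h = (1/3)*(-6) = -2)
d(z, W) = -28 (d(z, W) = 14*(-2) = -28)
288825 + d(-116, 535) = 288825 - 28 = 288797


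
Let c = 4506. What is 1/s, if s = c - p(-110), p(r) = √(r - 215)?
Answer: 4506/20304361 + 5*I*√13/20304361 ≈ 0.00022192 + 8.8788e-7*I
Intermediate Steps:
p(r) = √(-215 + r)
s = 4506 - 5*I*√13 (s = 4506 - √(-215 - 110) = 4506 - √(-325) = 4506 - 5*I*√13 ≈ 4506.0 - 18.028*I)
1/s = 1/(4506 - 5*I*√13)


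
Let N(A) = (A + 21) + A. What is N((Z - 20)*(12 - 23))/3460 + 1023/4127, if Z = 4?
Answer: 5078951/14279420 ≈ 0.35568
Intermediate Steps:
N(A) = 21 + 2*A (N(A) = (21 + A) + A = 21 + 2*A)
N((Z - 20)*(12 - 23))/3460 + 1023/4127 = (21 + 2*((4 - 20)*(12 - 23)))/3460 + 1023/4127 = (21 + 2*(-16*(-11)))*(1/3460) + 1023*(1/4127) = (21 + 2*176)*(1/3460) + 1023/4127 = (21 + 352)*(1/3460) + 1023/4127 = 373*(1/3460) + 1023/4127 = 373/3460 + 1023/4127 = 5078951/14279420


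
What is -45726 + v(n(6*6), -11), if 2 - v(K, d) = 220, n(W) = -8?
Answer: -45944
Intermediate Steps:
v(K, d) = -218 (v(K, d) = 2 - 1*220 = 2 - 220 = -218)
-45726 + v(n(6*6), -11) = -45726 - 218 = -45944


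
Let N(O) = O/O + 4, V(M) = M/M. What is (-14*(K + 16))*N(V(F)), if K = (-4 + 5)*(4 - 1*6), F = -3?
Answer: -980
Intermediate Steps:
K = -2 (K = 1*(4 - 6) = 1*(-2) = -2)
V(M) = 1
N(O) = 5 (N(O) = 1 + 4 = 5)
(-14*(K + 16))*N(V(F)) = -14*(-2 + 16)*5 = -14*14*5 = -196*5 = -980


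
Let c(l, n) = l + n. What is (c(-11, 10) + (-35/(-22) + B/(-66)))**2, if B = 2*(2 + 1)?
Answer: 1/4 ≈ 0.25000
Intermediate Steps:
B = 6 (B = 2*3 = 6)
(c(-11, 10) + (-35/(-22) + B/(-66)))**2 = ((-11 + 10) + (-35/(-22) + 6/(-66)))**2 = (-1 + (-35*(-1/22) + 6*(-1/66)))**2 = (-1 + (35/22 - 1/11))**2 = (-1 + 3/2)**2 = (1/2)**2 = 1/4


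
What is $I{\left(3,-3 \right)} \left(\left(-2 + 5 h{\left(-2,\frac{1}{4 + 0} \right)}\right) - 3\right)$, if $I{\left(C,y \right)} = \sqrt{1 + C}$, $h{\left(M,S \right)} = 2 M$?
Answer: $-50$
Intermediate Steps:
$I{\left(3,-3 \right)} \left(\left(-2 + 5 h{\left(-2,\frac{1}{4 + 0} \right)}\right) - 3\right) = \sqrt{1 + 3} \left(\left(-2 + 5 \cdot 2 \left(-2\right)\right) - 3\right) = \sqrt{4} \left(\left(-2 + 5 \left(-4\right)\right) - 3\right) = 2 \left(\left(-2 - 20\right) - 3\right) = 2 \left(-22 - 3\right) = 2 \left(-25\right) = -50$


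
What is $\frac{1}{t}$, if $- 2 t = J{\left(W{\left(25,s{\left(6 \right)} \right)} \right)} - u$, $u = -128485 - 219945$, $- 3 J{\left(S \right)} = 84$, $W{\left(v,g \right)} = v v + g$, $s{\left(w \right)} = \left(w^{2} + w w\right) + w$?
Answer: $- \frac{1}{174201} \approx -5.7405 \cdot 10^{-6}$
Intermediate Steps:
$s{\left(w \right)} = w + 2 w^{2}$ ($s{\left(w \right)} = \left(w^{2} + w^{2}\right) + w = 2 w^{2} + w = w + 2 w^{2}$)
$W{\left(v,g \right)} = g + v^{2}$ ($W{\left(v,g \right)} = v^{2} + g = g + v^{2}$)
$J{\left(S \right)} = -28$ ($J{\left(S \right)} = \left(- \frac{1}{3}\right) 84 = -28$)
$u = -348430$ ($u = -128485 - 219945 = -348430$)
$t = -174201$ ($t = - \frac{-28 - -348430}{2} = - \frac{-28 + 348430}{2} = \left(- \frac{1}{2}\right) 348402 = -174201$)
$\frac{1}{t} = \frac{1}{-174201} = - \frac{1}{174201}$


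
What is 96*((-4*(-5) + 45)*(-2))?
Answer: -12480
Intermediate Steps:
96*((-4*(-5) + 45)*(-2)) = 96*((20 + 45)*(-2)) = 96*(65*(-2)) = 96*(-130) = -12480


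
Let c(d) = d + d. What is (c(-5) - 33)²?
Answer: 1849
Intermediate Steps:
c(d) = 2*d
(c(-5) - 33)² = (2*(-5) - 33)² = (-10 - 33)² = (-43)² = 1849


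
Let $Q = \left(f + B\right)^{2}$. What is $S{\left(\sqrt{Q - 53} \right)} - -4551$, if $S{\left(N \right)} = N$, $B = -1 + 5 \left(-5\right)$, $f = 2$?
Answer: $4551 + \sqrt{523} \approx 4573.9$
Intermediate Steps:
$B = -26$ ($B = -1 - 25 = -26$)
$Q = 576$ ($Q = \left(2 - 26\right)^{2} = \left(-24\right)^{2} = 576$)
$S{\left(\sqrt{Q - 53} \right)} - -4551 = \sqrt{576 - 53} - -4551 = \sqrt{523} + 4551 = 4551 + \sqrt{523}$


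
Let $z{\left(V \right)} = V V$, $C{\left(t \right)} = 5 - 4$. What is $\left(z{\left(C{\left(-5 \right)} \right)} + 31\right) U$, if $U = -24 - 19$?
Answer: $-1376$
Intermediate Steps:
$C{\left(t \right)} = 1$ ($C{\left(t \right)} = 5 - 4 = 1$)
$z{\left(V \right)} = V^{2}$
$U = -43$
$\left(z{\left(C{\left(-5 \right)} \right)} + 31\right) U = \left(1^{2} + 31\right) \left(-43\right) = \left(1 + 31\right) \left(-43\right) = 32 \left(-43\right) = -1376$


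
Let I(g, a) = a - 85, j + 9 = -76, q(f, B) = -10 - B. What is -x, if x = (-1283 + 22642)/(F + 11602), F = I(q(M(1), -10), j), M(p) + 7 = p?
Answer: -21359/11432 ≈ -1.8684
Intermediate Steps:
M(p) = -7 + p
j = -85 (j = -9 - 76 = -85)
I(g, a) = -85 + a
F = -170 (F = -85 - 85 = -170)
x = 21359/11432 (x = (-1283 + 22642)/(-170 + 11602) = 21359/11432 ≈ 1.8684)
-x = -1*21359/11432 = -21359/11432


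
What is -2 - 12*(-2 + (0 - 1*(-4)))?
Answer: -26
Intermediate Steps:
-2 - 12*(-2 + (0 - 1*(-4))) = -2 - 12*(-2 + (0 + 4)) = -2 - 12*(-2 + 4) = -2 - 12*2 = -2 - 24 = -26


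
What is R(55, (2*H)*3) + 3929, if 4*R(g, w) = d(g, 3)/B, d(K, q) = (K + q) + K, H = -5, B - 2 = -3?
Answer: 15603/4 ≈ 3900.8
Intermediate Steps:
B = -1 (B = 2 - 3 = -1)
d(K, q) = q + 2*K
R(g, w) = -¾ - g/2 (R(g, w) = ((3 + 2*g)/(-1))/4 = ((3 + 2*g)*(-1))/4 = (-3 - 2*g)/4 = -¾ - g/2)
R(55, (2*H)*3) + 3929 = (-¾ - ½*55) + 3929 = (-¾ - 55/2) + 3929 = -113/4 + 3929 = 15603/4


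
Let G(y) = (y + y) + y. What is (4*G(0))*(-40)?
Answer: 0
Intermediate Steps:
G(y) = 3*y (G(y) = 2*y + y = 3*y)
(4*G(0))*(-40) = (4*(3*0))*(-40) = (4*0)*(-40) = 0*(-40) = 0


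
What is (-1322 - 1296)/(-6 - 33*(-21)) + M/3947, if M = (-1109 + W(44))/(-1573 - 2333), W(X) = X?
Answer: -4484547469/1176829626 ≈ -3.8107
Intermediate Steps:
M = 355/1302 (M = (-1109 + 44)/(-1573 - 2333) = -1065/(-3906) = -1065*(-1/3906) = 355/1302 ≈ 0.27266)
(-1322 - 1296)/(-6 - 33*(-21)) + M/3947 = (-1322 - 1296)/(-6 - 33*(-21)) + (355/1302)/3947 = -2618/(-6 + 693) + (355/1302)*(1/3947) = -2618/687 + 355/5138994 = -4484547469/1176829626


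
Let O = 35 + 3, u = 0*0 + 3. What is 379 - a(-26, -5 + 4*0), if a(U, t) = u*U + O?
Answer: 419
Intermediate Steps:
u = 3 (u = 0 + 3 = 3)
O = 38
a(U, t) = 38 + 3*U (a(U, t) = 3*U + 38 = 38 + 3*U)
379 - a(-26, -5 + 4*0) = 379 - (38 + 3*(-26)) = 379 - (38 - 78) = 379 - 1*(-40) = 379 + 40 = 419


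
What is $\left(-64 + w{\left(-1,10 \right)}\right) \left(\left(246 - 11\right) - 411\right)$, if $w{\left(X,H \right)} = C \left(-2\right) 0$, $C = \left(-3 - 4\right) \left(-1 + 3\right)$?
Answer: $11264$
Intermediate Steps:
$C = -14$ ($C = \left(-7\right) 2 = -14$)
$w{\left(X,H \right)} = 0$ ($w{\left(X,H \right)} = \left(-14\right) \left(-2\right) 0 = 28 \cdot 0 = 0$)
$\left(-64 + w{\left(-1,10 \right)}\right) \left(\left(246 - 11\right) - 411\right) = \left(-64 + 0\right) \left(\left(246 - 11\right) - 411\right) = - 64 \left(\left(246 - 11\right) - 411\right) = - 64 \left(235 - 411\right) = \left(-64\right) \left(-176\right) = 11264$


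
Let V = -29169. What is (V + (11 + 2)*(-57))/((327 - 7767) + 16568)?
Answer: -14955/4564 ≈ -3.2767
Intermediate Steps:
(V + (11 + 2)*(-57))/((327 - 7767) + 16568) = (-29169 + (11 + 2)*(-57))/((327 - 7767) + 16568) = (-29169 + 13*(-57))/(-7440 + 16568) = (-29169 - 741)/9128 = -29910*1/9128 = -14955/4564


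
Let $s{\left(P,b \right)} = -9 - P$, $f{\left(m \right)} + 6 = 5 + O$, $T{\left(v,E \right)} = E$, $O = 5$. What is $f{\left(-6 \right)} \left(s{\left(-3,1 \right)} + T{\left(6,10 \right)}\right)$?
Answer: $16$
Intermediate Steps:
$f{\left(m \right)} = 4$ ($f{\left(m \right)} = -6 + \left(5 + 5\right) = -6 + 10 = 4$)
$f{\left(-6 \right)} \left(s{\left(-3,1 \right)} + T{\left(6,10 \right)}\right) = 4 \left(\left(-9 - -3\right) + 10\right) = 4 \left(\left(-9 + 3\right) + 10\right) = 4 \left(-6 + 10\right) = 4 \cdot 4 = 16$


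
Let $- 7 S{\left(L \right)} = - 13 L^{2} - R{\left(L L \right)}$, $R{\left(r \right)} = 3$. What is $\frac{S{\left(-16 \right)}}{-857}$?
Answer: $- \frac{3331}{5999} \approx -0.55526$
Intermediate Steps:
$S{\left(L \right)} = \frac{3}{7} + \frac{13 L^{2}}{7}$ ($S{\left(L \right)} = - \frac{- 13 L^{2} - 3}{7} = - \frac{-3 - 13 L^{2}}{7} = \frac{3}{7} + \frac{13 L^{2}}{7}$)
$\frac{S{\left(-16 \right)}}{-857} = \frac{\frac{3}{7} + \frac{13 \left(-16\right)^{2}}{7}}{-857} = \left(\frac{3}{7} + \frac{13}{7} \cdot 256\right) \left(- \frac{1}{857}\right) = \left(\frac{3}{7} + \frac{3328}{7}\right) \left(- \frac{1}{857}\right) = \frac{3331}{7} \left(- \frac{1}{857}\right) = - \frac{3331}{5999}$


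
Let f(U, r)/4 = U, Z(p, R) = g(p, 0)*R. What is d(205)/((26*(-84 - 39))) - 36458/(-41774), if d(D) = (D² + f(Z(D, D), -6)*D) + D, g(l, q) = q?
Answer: -10045874/814593 ≈ -12.332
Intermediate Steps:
Z(p, R) = 0 (Z(p, R) = 0*R = 0)
f(U, r) = 4*U
d(D) = D + D² (d(D) = (D² + (4*0)*D) + D = (D² + 0*D) + D = (D² + 0) + D = D² + D = D + D²)
d(205)/((26*(-84 - 39))) - 36458/(-41774) = (205*(1 + 205))/((26*(-84 - 39))) - 36458/(-41774) = (205*206)/((26*(-123))) - 36458*(-1/41774) = 42230/(-3198) + 18229/20887 = 42230*(-1/3198) + 18229/20887 = -515/39 + 18229/20887 = -10045874/814593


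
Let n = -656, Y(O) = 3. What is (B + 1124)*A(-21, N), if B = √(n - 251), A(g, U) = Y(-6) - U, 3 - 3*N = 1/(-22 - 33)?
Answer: 369796/165 + 329*I*√907/165 ≈ 2241.2 + 60.05*I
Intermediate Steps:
N = 166/165 (N = 1 - 1/(3*(-22 - 33)) = 1 - ⅓/(-55) = 1 - ⅓*(-1/55) = 1 + 1/165 = 166/165 ≈ 1.0061)
A(g, U) = 3 - U
B = I*√907 (B = √(-656 - 251) = √(-907) = I*√907 ≈ 30.116*I)
(B + 1124)*A(-21, N) = (I*√907 + 1124)*(3 - 1*166/165) = (1124 + I*√907)*(3 - 166/165) = (1124 + I*√907)*(329/165) = 369796/165 + 329*I*√907/165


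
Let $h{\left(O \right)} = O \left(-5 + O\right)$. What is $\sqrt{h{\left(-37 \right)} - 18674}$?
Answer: $4 i \sqrt{1070} \approx 130.84 i$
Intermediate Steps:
$\sqrt{h{\left(-37 \right)} - 18674} = \sqrt{- 37 \left(-5 - 37\right) - 18674} = \sqrt{\left(-37\right) \left(-42\right) - 18674} = \sqrt{1554 - 18674} = \sqrt{-17120} = 4 i \sqrt{1070}$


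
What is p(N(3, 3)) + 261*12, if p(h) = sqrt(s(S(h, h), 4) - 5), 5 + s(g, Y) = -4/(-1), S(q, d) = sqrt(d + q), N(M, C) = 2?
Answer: 3132 + I*sqrt(6) ≈ 3132.0 + 2.4495*I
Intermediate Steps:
s(g, Y) = -1 (s(g, Y) = -5 - 4/(-1) = -5 - 4*(-1) = -5 + 4 = -1)
p(h) = I*sqrt(6) (p(h) = sqrt(-1 - 5) = sqrt(-6) = I*sqrt(6))
p(N(3, 3)) + 261*12 = I*sqrt(6) + 261*12 = I*sqrt(6) + 3132 = 3132 + I*sqrt(6)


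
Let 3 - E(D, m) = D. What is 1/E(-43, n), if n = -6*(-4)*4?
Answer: 1/46 ≈ 0.021739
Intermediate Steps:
n = 96 (n = 24*4 = 96)
E(D, m) = 3 - D
1/E(-43, n) = 1/(3 - 1*(-43)) = 1/(3 + 43) = 1/46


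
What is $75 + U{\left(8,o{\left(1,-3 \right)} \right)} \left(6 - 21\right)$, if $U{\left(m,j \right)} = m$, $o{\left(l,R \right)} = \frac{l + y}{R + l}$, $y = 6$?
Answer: $-45$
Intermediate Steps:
$o{\left(l,R \right)} = \frac{6 + l}{R + l}$ ($o{\left(l,R \right)} = \frac{l + 6}{R + l} = \frac{6 + l}{R + l}$)
$75 + U{\left(8,o{\left(1,-3 \right)} \right)} \left(6 - 21\right) = 75 + 8 \left(6 - 21\right) = 75 + 8 \left(-15\right) = 75 - 120 = -45$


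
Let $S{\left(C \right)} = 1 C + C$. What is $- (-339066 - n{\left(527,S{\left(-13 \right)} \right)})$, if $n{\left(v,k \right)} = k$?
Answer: $339040$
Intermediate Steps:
$S{\left(C \right)} = 2 C$ ($S{\left(C \right)} = C + C = 2 C$)
$- (-339066 - n{\left(527,S{\left(-13 \right)} \right)}) = - (-339066 - 2 \left(-13\right)) = - (-339066 - -26) = - (-339066 + 26) = \left(-1\right) \left(-339040\right) = 339040$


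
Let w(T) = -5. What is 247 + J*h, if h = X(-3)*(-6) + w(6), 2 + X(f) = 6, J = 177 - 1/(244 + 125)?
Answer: -1802905/369 ≈ -4885.9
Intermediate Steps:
J = 65312/369 (J = 177 - 1/369 = 65312/369 ≈ 177.00)
X(f) = 4 (X(f) = -2 + 6 = 4)
h = -29 (h = 4*(-6) - 5 = -24 - 5 = -29)
247 + J*h = 247 + (65312/369)*(-29) = 247 - 1894048/369 = -1802905/369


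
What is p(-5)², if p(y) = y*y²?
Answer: 15625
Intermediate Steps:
p(y) = y³
p(-5)² = ((-5)³)² = (-125)² = 15625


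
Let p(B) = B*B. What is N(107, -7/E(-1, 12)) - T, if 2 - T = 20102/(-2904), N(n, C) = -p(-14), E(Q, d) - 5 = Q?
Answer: -297547/1452 ≈ -204.92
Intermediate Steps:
E(Q, d) = 5 + Q
p(B) = B**2
N(n, C) = -196 (N(n, C) = -1*(-14)**2 = -1*196 = -196)
T = 12955/1452 (T = 2 - 20102/(-2904) = 2 - 20102*(-1)/2904 = 2 - 1*(-10051/1452) = 2 + 10051/1452 = 12955/1452 ≈ 8.9222)
N(107, -7/E(-1, 12)) - T = -196 - 1*12955/1452 = -196 - 12955/1452 = -297547/1452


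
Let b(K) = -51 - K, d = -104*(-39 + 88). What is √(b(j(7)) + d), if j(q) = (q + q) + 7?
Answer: 4*I*√323 ≈ 71.889*I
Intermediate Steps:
j(q) = 7 + 2*q (j(q) = 2*q + 7 = 7 + 2*q)
d = -5096 (d = -104*49 = -5096)
√(b(j(7)) + d) = √((-51 - (7 + 2*7)) - 5096) = √((-51 - (7 + 14)) - 5096) = √((-51 - 1*21) - 5096) = √((-51 - 21) - 5096) = √(-72 - 5096) = √(-5168) = 4*I*√323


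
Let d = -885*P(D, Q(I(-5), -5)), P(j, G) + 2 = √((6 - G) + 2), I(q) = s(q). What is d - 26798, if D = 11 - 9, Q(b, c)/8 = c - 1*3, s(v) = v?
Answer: -25028 - 5310*√2 ≈ -32537.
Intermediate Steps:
I(q) = q
Q(b, c) = -24 + 8*c (Q(b, c) = 8*(c - 1*3) = 8*(c - 3) = 8*(-3 + c) = -24 + 8*c)
D = 2
P(j, G) = -2 + √(8 - G) (P(j, G) = -2 + √((6 - G) + 2) = -2 + √(8 - G))
d = 1770 - 5310*√2 (d = -885*(-2 + √(8 - (-24 + 8*(-5)))) = -885*(-2 + √(8 - (-24 - 40))) = -885*(-2 + √(8 - 1*(-64))) = -885*(-2 + √(8 + 64)) = -885*(-2 + √72) = -885*(-2 + 6*√2) = 1770 - 5310*√2 ≈ -5739.5)
d - 26798 = (1770 - 5310*√2) - 26798 = -25028 - 5310*√2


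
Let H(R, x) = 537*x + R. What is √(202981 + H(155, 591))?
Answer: √520503 ≈ 721.46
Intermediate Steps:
H(R, x) = R + 537*x
√(202981 + H(155, 591)) = √(202981 + (155 + 537*591)) = √(202981 + (155 + 317367)) = √(202981 + 317522) = √520503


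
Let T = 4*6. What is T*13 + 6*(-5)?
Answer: 282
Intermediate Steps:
T = 24
T*13 + 6*(-5) = 24*13 + 6*(-5) = 312 - 30 = 282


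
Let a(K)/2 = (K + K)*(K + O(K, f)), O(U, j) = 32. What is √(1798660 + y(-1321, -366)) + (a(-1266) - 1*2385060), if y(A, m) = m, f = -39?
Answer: 3863916 + √1798294 ≈ 3.8653e+6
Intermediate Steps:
a(K) = 4*K*(32 + K) (a(K) = 2*((K + K)*(K + 32)) = 2*((2*K)*(32 + K)) = 2*(2*K*(32 + K)) = 4*K*(32 + K))
√(1798660 + y(-1321, -366)) + (a(-1266) - 1*2385060) = √(1798660 - 366) + (4*(-1266)*(32 - 1266) - 1*2385060) = √1798294 + (4*(-1266)*(-1234) - 2385060) = √1798294 + (6248976 - 2385060) = √1798294 + 3863916 = 3863916 + √1798294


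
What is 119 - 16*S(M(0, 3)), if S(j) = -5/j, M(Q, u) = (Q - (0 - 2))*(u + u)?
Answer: 377/3 ≈ 125.67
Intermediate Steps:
M(Q, u) = 2*u*(2 + Q) (M(Q, u) = (Q - 1*(-2))*(2*u) = (Q + 2)*(2*u) = (2 + Q)*(2*u) = 2*u*(2 + Q))
119 - 16*S(M(0, 3)) = 119 - (-80)/(2*3*(2 + 0)) = 119 - (-80)/(2*3*2) = 119 - (-80)/12 = 119 - 16*(-5/12) = 119 + 20/3 = 377/3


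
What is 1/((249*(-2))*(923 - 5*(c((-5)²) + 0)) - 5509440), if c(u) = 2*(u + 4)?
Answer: -1/5824674 ≈ -1.7168e-7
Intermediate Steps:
c(u) = 8 + 2*u (c(u) = 2*(4 + u) = 8 + 2*u)
1/((249*(-2))*(923 - 5*(c((-5)²) + 0)) - 5509440) = 1/((249*(-2))*(923 - 5*((8 + 2*(-5)²) + 0)) - 5509440) = 1/(-498*(923 - 5*((8 + 2*25) + 0)) - 5509440) = 1/(-498*(923 - 5*((8 + 50) + 0)) - 5509440) = 1/(-498*(923 - 5*(58 + 0)) - 5509440) = 1/(-498*(923 - 5*58) - 5509440) = 1/(-498*(923 - 290) - 5509440) = 1/(-498*633 - 5509440) = 1/(-315234 - 5509440) = 1/(-5824674) = -1/5824674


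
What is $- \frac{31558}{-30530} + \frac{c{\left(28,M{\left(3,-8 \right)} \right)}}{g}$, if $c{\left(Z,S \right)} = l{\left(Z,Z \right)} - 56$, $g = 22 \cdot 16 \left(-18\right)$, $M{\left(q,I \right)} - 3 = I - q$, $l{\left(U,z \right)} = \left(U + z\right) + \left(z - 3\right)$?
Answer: $\frac{99594119}{96719040} \approx 1.0297$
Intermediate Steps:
$l{\left(U,z \right)} = -3 + U + 2 z$ ($l{\left(U,z \right)} = \left(U + z\right) + \left(-3 + z\right) = -3 + U + 2 z$)
$M{\left(q,I \right)} = 3 + I - q$ ($M{\left(q,I \right)} = 3 + \left(I - q\right) = 3 + I - q$)
$g = -6336$ ($g = 352 \left(-18\right) = -6336$)
$c{\left(Z,S \right)} = -59 + 3 Z$ ($c{\left(Z,S \right)} = \left(-3 + Z + 2 Z\right) - 56 = \left(-3 + 3 Z\right) - 56 = -59 + 3 Z$)
$- \frac{31558}{-30530} + \frac{c{\left(28,M{\left(3,-8 \right)} \right)}}{g} = - \frac{31558}{-30530} + \frac{-59 + 3 \cdot 28}{-6336} = \left(-31558\right) \left(- \frac{1}{30530}\right) + \left(-59 + 84\right) \left(- \frac{1}{6336}\right) = \frac{15779}{15265} + 25 \left(- \frac{1}{6336}\right) = \frac{15779}{15265} - \frac{25}{6336} = \frac{99594119}{96719040}$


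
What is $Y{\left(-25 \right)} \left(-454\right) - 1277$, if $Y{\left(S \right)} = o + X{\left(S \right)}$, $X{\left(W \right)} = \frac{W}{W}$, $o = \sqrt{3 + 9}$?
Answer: $-1731 - 908 \sqrt{3} \approx -3303.7$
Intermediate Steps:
$o = 2 \sqrt{3}$ ($o = \sqrt{12} = 2 \sqrt{3} \approx 3.4641$)
$X{\left(W \right)} = 1$
$Y{\left(S \right)} = 1 + 2 \sqrt{3}$ ($Y{\left(S \right)} = 2 \sqrt{3} + 1 = 1 + 2 \sqrt{3}$)
$Y{\left(-25 \right)} \left(-454\right) - 1277 = \left(1 + 2 \sqrt{3}\right) \left(-454\right) - 1277 = \left(-454 - 908 \sqrt{3}\right) - 1277 = -1731 - 908 \sqrt{3}$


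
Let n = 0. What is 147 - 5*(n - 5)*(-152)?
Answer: -3653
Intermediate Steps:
147 - 5*(n - 5)*(-152) = 147 - 5*(0 - 5)*(-152) = 147 - 5*(-5)*(-152) = 147 + 25*(-152) = 147 - 3800 = -3653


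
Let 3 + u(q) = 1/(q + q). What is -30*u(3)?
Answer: 85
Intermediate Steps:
u(q) = -3 + 1/(2*q) (u(q) = -3 + 1/(q + q) = -3 + 1/(2*q))
-30*u(3) = -30*(-3 + (1/2)/3) = -30*(-3 + (1/2)*(1/3)) = -30*(-3 + 1/6) = -30*(-17/6) = 85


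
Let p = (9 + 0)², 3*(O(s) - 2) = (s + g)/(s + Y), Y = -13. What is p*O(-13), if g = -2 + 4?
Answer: 4509/26 ≈ 173.42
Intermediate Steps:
g = 2
O(s) = 2 + (2 + s)/(3*(-13 + s)) (O(s) = 2 + ((s + 2)/(s - 13))/3 = 2 + ((2 + s)/(-13 + s))/3 = 2 + (2 + s)/(3*(-13 + s)))
p = 81 (p = 9² = 81)
p*O(-13) = 81*((-76 + 7*(-13))/(3*(-13 - 13))) = 81*((⅓)*(-76 - 91)/(-26)) = 81*((⅓)*(-1/26)*(-167)) = 81*(167/78) = 4509/26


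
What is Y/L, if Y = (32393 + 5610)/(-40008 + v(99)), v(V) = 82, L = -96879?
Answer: 38003/3867990954 ≈ 9.8250e-6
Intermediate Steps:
Y = -38003/39926 (Y = (32393 + 5610)/(-40008 + 82) = 38003/(-39926) = 38003*(-1/39926) = -38003/39926 ≈ -0.95184)
Y/L = -38003/39926/(-96879) = -38003/39926*(-1/96879) = 38003/3867990954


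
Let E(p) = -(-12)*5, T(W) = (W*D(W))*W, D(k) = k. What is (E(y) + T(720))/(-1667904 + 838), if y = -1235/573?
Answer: -186624030/833533 ≈ -223.90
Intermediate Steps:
T(W) = W³ (T(W) = (W*W)*W = W²*W = W³)
y = -1235/573 (y = -1235*1/573 = -1235/573 ≈ -2.1553)
E(p) = 60 (E(p) = -12*(-5) = 60)
(E(y) + T(720))/(-1667904 + 838) = (60 + 720³)/(-1667904 + 838) = (60 + 373248000)/(-1667066) = 373248060*(-1/1667066) = -186624030/833533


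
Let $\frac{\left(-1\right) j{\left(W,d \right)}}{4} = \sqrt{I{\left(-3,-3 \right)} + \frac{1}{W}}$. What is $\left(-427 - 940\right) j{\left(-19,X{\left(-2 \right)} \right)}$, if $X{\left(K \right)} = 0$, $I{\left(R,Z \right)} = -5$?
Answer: $\frac{21872 i \sqrt{114}}{19} \approx 12291.0 i$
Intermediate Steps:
$j{\left(W,d \right)} = - 4 \sqrt{-5 + \frac{1}{W}}$
$\left(-427 - 940\right) j{\left(-19,X{\left(-2 \right)} \right)} = \left(-427 - 940\right) \left(- 4 \sqrt{-5 + \frac{1}{-19}}\right) = - 1367 \left(- 4 \sqrt{-5 - \frac{1}{19}}\right) = - 1367 \left(- 4 \sqrt{- \frac{96}{19}}\right) = - 1367 \left(- 4 \frac{4 i \sqrt{114}}{19}\right) = - 1367 \left(- \frac{16 i \sqrt{114}}{19}\right) = \frac{21872 i \sqrt{114}}{19}$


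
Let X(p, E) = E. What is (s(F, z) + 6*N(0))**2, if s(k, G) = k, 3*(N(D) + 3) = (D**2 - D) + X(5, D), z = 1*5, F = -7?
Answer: 625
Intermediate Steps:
z = 5
N(D) = -3 + D**2/3 (N(D) = -3 + ((D**2 - D) + D)/3 = -3 + D**2/3)
(s(F, z) + 6*N(0))**2 = (-7 + 6*(-3 + (1/3)*0**2))**2 = (-7 + 6*(-3 + (1/3)*0))**2 = (-7 + 6*(-3 + 0))**2 = (-7 + 6*(-3))**2 = (-7 - 18)**2 = (-25)**2 = 625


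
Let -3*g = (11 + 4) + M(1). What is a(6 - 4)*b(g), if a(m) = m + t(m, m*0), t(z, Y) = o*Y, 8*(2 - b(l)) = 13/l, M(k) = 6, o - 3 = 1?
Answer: 125/28 ≈ 4.4643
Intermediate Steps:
o = 4 (o = 3 + 1 = 4)
g = -7 (g = -((11 + 4) + 6)/3 = -(15 + 6)/3 = -1/3*21 = -7)
b(l) = 2 - 13/(8*l)
t(z, Y) = 4*Y
a(m) = m (a(m) = m + 4*(m*0) = m + 4*0 = m + 0 = m)
a(6 - 4)*b(g) = (6 - 4)*(2 - 13/8/(-7)) = 2*(2 - 13/8*(-1/7)) = 2*(2 + 13/56) = 2*(125/56) = 125/28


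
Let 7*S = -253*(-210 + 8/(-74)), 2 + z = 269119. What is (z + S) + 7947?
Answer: 73726398/259 ≈ 2.8466e+5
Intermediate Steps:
z = 269117 (z = -2 + 269119 = 269117)
S = 1966822/259 (S = (-253*(-210 + 8/(-74)))/7 = (-253*(-210 + 8*(-1/74)))/7 = (-253*(-210 - 4/37))/7 = (-253*(-7774/37))/7 = (⅐)*(1966822/37) = 1966822/259 ≈ 7593.9)
(z + S) + 7947 = (269117 + 1966822/259) + 7947 = 71668125/259 + 7947 = 73726398/259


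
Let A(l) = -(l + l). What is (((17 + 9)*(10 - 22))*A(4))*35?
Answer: 87360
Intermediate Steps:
A(l) = -2*l
(((17 + 9)*(10 - 22))*A(4))*35 = (((17 + 9)*(10 - 22))*(-2*4))*35 = ((26*(-12))*(-8))*35 = -312*(-8)*35 = 2496*35 = 87360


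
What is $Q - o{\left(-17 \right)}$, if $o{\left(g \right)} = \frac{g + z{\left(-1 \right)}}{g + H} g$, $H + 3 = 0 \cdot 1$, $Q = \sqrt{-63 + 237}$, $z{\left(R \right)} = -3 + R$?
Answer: $\frac{357}{20} + \sqrt{174} \approx 31.041$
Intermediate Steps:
$Q = \sqrt{174} \approx 13.191$
$H = -3$ ($H = -3 + 0 \cdot 1 = -3 + 0 = -3$)
$o{\left(g \right)} = \frac{g \left(-4 + g\right)}{-3 + g}$ ($o{\left(g \right)} = \frac{g - 4}{g - 3} g = \frac{g - 4}{-3 + g} g = \frac{-4 + g}{-3 + g} g = \frac{g \left(-4 + g\right)}{-3 + g}$)
$Q - o{\left(-17 \right)} = \sqrt{174} - - \frac{17 \left(-4 - 17\right)}{-3 - 17} = \sqrt{174} - \left(-17\right) \frac{1}{-20} \left(-21\right) = \sqrt{174} - \left(-17\right) \left(- \frac{1}{20}\right) \left(-21\right) = \sqrt{174} - - \frac{357}{20} = \sqrt{174} + \frac{357}{20} = \frac{357}{20} + \sqrt{174}$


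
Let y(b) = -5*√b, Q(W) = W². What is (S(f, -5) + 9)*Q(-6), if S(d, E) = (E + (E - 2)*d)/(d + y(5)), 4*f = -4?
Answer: 10062/31 - 90*√5/31 ≈ 318.09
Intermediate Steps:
f = -1 (f = (¼)*(-4) = -1)
S(d, E) = (E + d*(-2 + E))/(d - 5*√5) (S(d, E) = (E + (E - 2)*d)/(d - 5*√5) = (E + (-2 + E)*d)/(d - 5*√5) = (E + d*(-2 + E))/(d - 5*√5))
(S(f, -5) + 9)*Q(-6) = ((-5 - 2*(-1) - 5*(-1))/(-1 - 5*√5) + 9)*(-6)² = ((-5 + 2 + 5)/(-1 - 5*√5) + 9)*36 = (2/(-1 - 5*√5) + 9)*36 = (9 + 2/(-1 - 5*√5))*36 = 324 + 72/(-1 - 5*√5)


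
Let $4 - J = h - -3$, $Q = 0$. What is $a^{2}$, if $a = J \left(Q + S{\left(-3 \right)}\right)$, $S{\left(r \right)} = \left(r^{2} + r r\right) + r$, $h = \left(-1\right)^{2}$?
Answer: $0$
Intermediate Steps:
$h = 1$
$S{\left(r \right)} = r + 2 r^{2}$ ($S{\left(r \right)} = \left(r^{2} + r^{2}\right) + r = 2 r^{2} + r = r + 2 r^{2}$)
$J = 0$ ($J = 4 - \left(1 - -3\right) = 4 - \left(1 + 3\right) = 4 - 4 = 0$)
$a = 0$ ($a = 0 \left(0 - 3 \left(1 + 2 \left(-3\right)\right)\right) = 0 \left(0 - 3 \left(1 - 6\right)\right) = 0 \left(0 - -15\right) = 0 \left(0 + 15\right) = 0 \cdot 15 = 0$)
$a^{2} = 0^{2} = 0$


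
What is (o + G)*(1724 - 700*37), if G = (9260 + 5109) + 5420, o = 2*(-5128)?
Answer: -230469808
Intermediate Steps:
o = -10256
G = 19789 (G = 14369 + 5420 = 19789)
(o + G)*(1724 - 700*37) = (-10256 + 19789)*(1724 - 700*37) = 9533*(1724 - 25900) = 9533*(-24176) = -230469808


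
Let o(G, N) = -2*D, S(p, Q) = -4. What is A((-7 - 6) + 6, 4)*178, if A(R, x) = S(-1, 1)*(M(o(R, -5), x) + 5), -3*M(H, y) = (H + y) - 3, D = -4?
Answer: -1424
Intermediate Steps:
o(G, N) = 8 (o(G, N) = -2*(-4) = 8)
M(H, y) = 1 - H/3 - y/3 (M(H, y) = -((H + y) - 3)/3 = -(-3 + H + y)/3 = 1 - H/3 - y/3)
A(R, x) = -40/3 + 4*x/3 (A(R, x) = -4*((1 - ⅓*8 - x/3) + 5) = -4*((1 - 8/3 - x/3) + 5) = -4*((-5/3 - x/3) + 5) = -4*(10/3 - x/3) = -40/3 + 4*x/3)
A((-7 - 6) + 6, 4)*178 = (-40/3 + (4/3)*4)*178 = (-40/3 + 16/3)*178 = -8*178 = -1424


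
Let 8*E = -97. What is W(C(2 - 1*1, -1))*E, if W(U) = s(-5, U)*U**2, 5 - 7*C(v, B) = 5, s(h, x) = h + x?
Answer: 0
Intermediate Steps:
C(v, B) = 0 (C(v, B) = 5/7 - 1/7*5 = 5/7 - 5/7 = 0)
E = -97/8 (E = (1/8)*(-97) = -97/8 ≈ -12.125)
W(U) = U**2*(-5 + U) (W(U) = (-5 + U)*U**2 = U**2*(-5 + U))
W(C(2 - 1*1, -1))*E = (0**2*(-5 + 0))*(-97/8) = (0*(-5))*(-97/8) = 0*(-97/8) = 0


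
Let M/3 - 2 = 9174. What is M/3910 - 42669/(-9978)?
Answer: 73585029/6502330 ≈ 11.317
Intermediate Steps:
M = 27528 (M = 6 + 3*9174 = 6 + 27522 = 27528)
M/3910 - 42669/(-9978) = 27528/3910 - 42669/(-9978) = 27528*(1/3910) - 42669*(-1/9978) = 13764/1955 + 14223/3326 = 73585029/6502330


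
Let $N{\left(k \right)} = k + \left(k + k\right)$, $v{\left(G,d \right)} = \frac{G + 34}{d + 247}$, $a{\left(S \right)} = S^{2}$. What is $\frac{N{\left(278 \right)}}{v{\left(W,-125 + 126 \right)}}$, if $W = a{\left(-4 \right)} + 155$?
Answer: $\frac{206832}{205} \approx 1008.9$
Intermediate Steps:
$W = 171$ ($W = \left(-4\right)^{2} + 155 = 16 + 155 = 171$)
$v{\left(G,d \right)} = \frac{34 + G}{247 + d}$
$N{\left(k \right)} = 3 k$ ($N{\left(k \right)} = k + 2 k = 3 k$)
$\frac{N{\left(278 \right)}}{v{\left(W,-125 + 126 \right)}} = \frac{3 \cdot 278}{\frac{1}{247 + \left(-125 + 126\right)} \left(34 + 171\right)} = \frac{834}{\frac{1}{247 + 1} \cdot 205} = \frac{834}{\frac{1}{248} \cdot 205} = \frac{834}{\frac{205}{248}} = 834 \cdot \frac{248}{205} = \frac{206832}{205}$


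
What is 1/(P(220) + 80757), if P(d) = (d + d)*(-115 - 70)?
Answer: -1/643 ≈ -0.0015552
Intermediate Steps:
P(d) = -370*d (P(d) = (2*d)*(-185) = -370*d)
1/(P(220) + 80757) = 1/(-370*220 + 80757) = 1/(-81400 + 80757) = 1/(-643) = -1/643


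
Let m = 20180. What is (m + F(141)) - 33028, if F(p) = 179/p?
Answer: -1811389/141 ≈ -12847.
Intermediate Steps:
(m + F(141)) - 33028 = (20180 + 179/141) - 33028 = 2845559/141 - 33028 = -1811389/141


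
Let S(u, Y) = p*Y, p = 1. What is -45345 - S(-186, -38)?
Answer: -45307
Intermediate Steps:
S(u, Y) = Y (S(u, Y) = 1*Y = Y)
-45345 - S(-186, -38) = -45345 - 1*(-38) = -45345 + 38 = -45307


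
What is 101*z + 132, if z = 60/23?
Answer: 9096/23 ≈ 395.48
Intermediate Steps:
z = 60/23 (z = 60*(1/23) = 60/23 ≈ 2.6087)
101*z + 132 = 101*(60/23) + 132 = 6060/23 + 132 = 9096/23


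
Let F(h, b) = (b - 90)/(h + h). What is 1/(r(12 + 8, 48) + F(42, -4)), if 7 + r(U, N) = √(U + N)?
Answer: 14322/3671 + 3528*√17/3671 ≈ 7.8639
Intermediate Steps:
r(U, N) = -7 + √(N + U) (r(U, N) = -7 + √(U + N) = -7 + √(N + U))
F(h, b) = (-90 + b)/(2*h) (F(h, b) = (-90 + b)/((2*h)) = (-90 + b)*(1/(2*h)) = (-90 + b)/(2*h))
1/(r(12 + 8, 48) + F(42, -4)) = 1/((-7 + √(48 + (12 + 8))) + (½)*(-90 - 4)/42) = 1/((-7 + √(48 + 20)) + (½)*(1/42)*(-94)) = 1/((-7 + √68) - 47/42) = 1/((-7 + 2*√17) - 47/42) = 1/(-341/42 + 2*√17)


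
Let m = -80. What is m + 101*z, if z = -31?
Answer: -3211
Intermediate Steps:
m + 101*z = -80 + 101*(-31) = -80 - 3131 = -3211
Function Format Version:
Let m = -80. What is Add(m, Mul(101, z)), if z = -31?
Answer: -3211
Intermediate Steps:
Add(m, Mul(101, z)) = Add(-80, Mul(101, -31)) = Add(-80, -3131) = -3211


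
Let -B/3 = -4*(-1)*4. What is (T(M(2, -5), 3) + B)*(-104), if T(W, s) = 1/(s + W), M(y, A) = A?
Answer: 5044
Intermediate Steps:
B = -48 (B = -3*(-4*(-1))*4 = -12*4 = -3*16 = -48)
T(W, s) = 1/(W + s)
(T(M(2, -5), 3) + B)*(-104) = (1/(-5 + 3) - 48)*(-104) = (1/(-2) - 48)*(-104) = (-½ - 48)*(-104) = -97/2*(-104) = 5044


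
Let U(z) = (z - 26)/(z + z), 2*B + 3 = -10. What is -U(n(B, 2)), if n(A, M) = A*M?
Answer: -3/2 ≈ -1.5000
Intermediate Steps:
B = -13/2 (B = -3/2 + (½)*(-10) = -3/2 - 5 = -13/2 ≈ -6.5000)
U(z) = (-26 + z)/(2*z) (U(z) = (-26 + z)/((2*z)) = (-26 + z)*(1/(2*z)) = (-26 + z)/(2*z))
-U(n(B, 2)) = -(-26 - 13/2*2)/(2*((-13/2*2))) = -(-26 - 13)/(2*(-13)) = -(-1)*(-39)/(2*13) = -1*3/2 = -3/2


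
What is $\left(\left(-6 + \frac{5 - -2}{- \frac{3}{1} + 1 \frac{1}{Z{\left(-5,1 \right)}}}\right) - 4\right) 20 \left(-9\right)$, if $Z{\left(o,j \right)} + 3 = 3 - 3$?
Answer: $2178$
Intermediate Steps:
$Z{\left(o,j \right)} = -3$ ($Z{\left(o,j \right)} = -3 + \left(3 - 3\right) = -3 + 0 = -3$)
$\left(\left(-6 + \frac{5 - -2}{- \frac{3}{1} + 1 \frac{1}{Z{\left(-5,1 \right)}}}\right) - 4\right) 20 \left(-9\right) = \left(\left(-6 + \frac{5 - -2}{- \frac{3}{1} + 1 \frac{1}{-3}}\right) - 4\right) 20 \left(-9\right) = \left(\left(-6 + \frac{5 + 2}{\left(-3\right) 1 + 1 \left(- \frac{1}{3}\right)}\right) - 4\right) 20 \left(-9\right) = \left(\left(-6 + \frac{7}{-3 - \frac{1}{3}}\right) - 4\right) 20 \left(-9\right) = \left(\left(-6 + \frac{7}{- \frac{10}{3}}\right) - 4\right) 20 \left(-9\right) = \left(\left(-6 + 7 \left(- \frac{3}{10}\right)\right) - 4\right) 20 \left(-9\right) = \left(\left(-6 - \frac{21}{10}\right) - 4\right) 20 \left(-9\right) = \left(- \frac{81}{10} - 4\right) 20 \left(-9\right) = \left(- \frac{121}{10}\right) 20 \left(-9\right) = \left(-242\right) \left(-9\right) = 2178$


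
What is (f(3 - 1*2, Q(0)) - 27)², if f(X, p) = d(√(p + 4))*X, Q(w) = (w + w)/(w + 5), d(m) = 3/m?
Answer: 2601/4 ≈ 650.25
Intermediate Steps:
Q(w) = 2*w/(5 + w) (Q(w) = (2*w)/(5 + w) = 2*w/(5 + w))
f(X, p) = 3*X/√(4 + p) (f(X, p) = (3/(√(p + 4)))*X = (3/(√(4 + p)))*X = (3/√(4 + p))*X = 3*X/√(4 + p))
(f(3 - 1*2, Q(0)) - 27)² = (3*(3 - 1*2)/√(4 + 2*0/(5 + 0)) - 27)² = (3*(3 - 2)/√(4 + 2*0/5) - 27)² = (3*1/√(4 + 2*0*(⅕)) - 27)² = (3*1/√(4 + 0) - 27)² = (3*1/√4 - 27)² = (3*1*(½) - 27)² = (3/2 - 27)² = (-51/2)² = 2601/4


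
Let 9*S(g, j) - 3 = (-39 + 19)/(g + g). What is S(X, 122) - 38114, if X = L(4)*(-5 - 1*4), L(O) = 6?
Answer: -9261616/243 ≈ -38114.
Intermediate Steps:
X = -54 (X = 6*(-5 - 1*4) = 6*(-5 - 4) = 6*(-9) = -54)
S(g, j) = ⅓ - 10/(9*g) (S(g, j) = ⅓ + ((-39 + 19)/(g + g))/9 = ⅓ + (-20*1/(2*g))/9 = ⅓ + (-10/g)/9 = ⅓ - 10/(9*g))
S(X, 122) - 38114 = (⅑)*(-10 + 3*(-54))/(-54) - 38114 = (⅑)*(-1/54)*(-10 - 162) - 38114 = (⅑)*(-1/54)*(-172) - 38114 = 86/243 - 38114 = -9261616/243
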